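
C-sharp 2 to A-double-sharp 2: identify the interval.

augmented sixth

C to A spans six letter names (C-D-E-F-G-A) — that makes it a sixth of some quality.
A major sixth would be 9 semitones; C#2 to A##2 is 10, one semitone wider, so the interval is augmented.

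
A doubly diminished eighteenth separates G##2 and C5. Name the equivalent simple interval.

dd4

Take out 2 octaves (14 from the number): 18 − 14 = 4.
That makes a doubly diminished eighteenth a compound doubly diminished fourth — 2 octaves plus a doubly diminished fourth.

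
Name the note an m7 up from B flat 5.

A flat 6

Counting seven letter names up from B lands on A.
Moving 10 semitones up from Bb5 (the size of a minor seventh) reaches Ab6.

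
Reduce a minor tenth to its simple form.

Subtracting seven from the interval number removes an octave: 10 − 7 = 3.
Quality carries through unchanged, so the simple form is a minor third.

minor third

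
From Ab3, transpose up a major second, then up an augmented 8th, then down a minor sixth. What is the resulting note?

Up a major second from Ab3: Bb3 (2 semitones up).
Up an augmented octave from Bb3: B4 (13 semitones up).
Down a minor sixth from B4: D#4 (8 semitones down).

D#4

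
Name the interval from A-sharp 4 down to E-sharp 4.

Descending from A#4 to E#4 is the same interval as ascending E#4 to A#4.
E to A spans four letter names (E-F-G-A): a fourth.
The perfect fourth spans 5 semitones, and E#4 to A#4 is exactly 5 semitones — so this is a perfect fourth.

perfect fourth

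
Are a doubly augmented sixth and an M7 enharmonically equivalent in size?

Yes

Both span 11 semitones: a doubly augmented sixth and a major seventh are the same chromatic distance.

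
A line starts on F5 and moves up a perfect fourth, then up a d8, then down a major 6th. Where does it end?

Dbb6

A perfect fourth up from F5 is Bb5.
A diminished octave up from Bb5 is Bbb6.
Down a major sixth from Bbb6: Dbb6 (9 semitones down).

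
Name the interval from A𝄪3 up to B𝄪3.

major second

A to B spans two letter names (A-B), so the interval is some kind of second.
Counting semitones, A##3→B##3 is 2, which is the major second.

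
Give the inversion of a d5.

The rule of nine gives the new number: 9 − 5 = 4, so a fifth becomes a fourth.
Quality inverts too: diminished becomes augmented. That makes the inversion an augmented fourth.

augmented 4th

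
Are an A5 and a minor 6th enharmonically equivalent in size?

An augmented fifth spans 8 semitones, and a minor sixth also spans 8 semitones — they're enharmonic.

Yes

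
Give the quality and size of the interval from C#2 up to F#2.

C to F spans four letter names (C-D-E-F): a fourth.
The perfect fourth spans 5 semitones, and C#2 to F#2 is exactly 5 semitones — so this is a perfect fourth.

perfect fourth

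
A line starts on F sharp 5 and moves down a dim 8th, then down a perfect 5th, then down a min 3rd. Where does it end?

G double-sharp 3

A diminished octave down from F#5 is F##4.
A perfect fifth down from F##4 is B#3.
Down a minor third from B#3: G##3 (3 semitones down).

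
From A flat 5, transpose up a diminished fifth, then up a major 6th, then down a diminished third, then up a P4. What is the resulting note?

Ab5 up a diminished fifth → Ebb6 (6 semitones).
A major sixth up from Ebb6 is Cb7.
Cb7 down a diminished third → A6 (2 semitones).
A6 up a perfect fourth → D7 (5 semitones).

D 7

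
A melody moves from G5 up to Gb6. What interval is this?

d8

G to G is the same letter name, plus an octave, so the interval is some kind of octave.
A perfect octave would be 12 semitones; G5 to Gb6 is 11, one semitone narrower, so the interval is diminished.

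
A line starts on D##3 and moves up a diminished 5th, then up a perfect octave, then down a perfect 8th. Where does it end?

A#3

D##3 up a diminished fifth → A#3 (6 semitones).
Up a perfect octave from A#3: A#4 (12 semitones up).
A#4 down a perfect octave → A#3 (12 semitones).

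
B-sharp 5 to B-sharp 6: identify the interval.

B to B is the same letter name, plus an octave: an octave.
Counting semitones, B#5→B#6 is 12, which is the perfect octave.

P8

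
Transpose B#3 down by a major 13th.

Six letters down from B (plus an octave) reaches D.
A major thirteenth is 21 semitones; 21 semitones down from B#3 gives D#2.

D#2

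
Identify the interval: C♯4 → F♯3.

Descending from C#4 to F#3 is the same interval as ascending F#3 to C#4.
F to C spans five letter names (F-G-A-B-C): a fifth.
F#3 to C#4 is 7 semitones, matching the perfect fifth exactly, so the quality is perfect.

perfect fifth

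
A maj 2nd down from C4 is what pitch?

The second takes the letter from C down to B.
Moving 2 semitones down from C4 (the size of a major second) reaches Bb3.

Bb3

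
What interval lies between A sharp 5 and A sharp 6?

A to A is the same letter name, plus an octave: an octave.
A#5 to A#6 is 12 semitones, matching the perfect octave exactly, so the quality is perfect.

perfect 8th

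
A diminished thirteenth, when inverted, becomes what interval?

augmented 3rd

First reduce the compound diminished thirteenth to its simple form, a diminished sixth.
Inverted interval numbers add to nine, so a sixth pairs with a third (6 + 3 = 9).
And diminished becomes augmented under inversion, so we get an augmented third.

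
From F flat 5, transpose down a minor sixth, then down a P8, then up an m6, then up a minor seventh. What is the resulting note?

E double-flat 5

Down a minor sixth from Fb5: Ab4 (8 semitones down).
Ab4 down a perfect octave → Ab3 (12 semitones).
Up a minor sixth from Ab3: Fb4 (8 semitones up).
Up a minor seventh from Fb4: Ebb5 (10 semitones up).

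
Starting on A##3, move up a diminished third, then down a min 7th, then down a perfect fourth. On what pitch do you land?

A diminished third up from A##3 is C#4.
A minor seventh down from C#4 is D#3.
D#3 down a perfect fourth → A#2 (5 semitones).

A#2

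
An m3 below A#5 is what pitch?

Counting three letter names down from A lands on F.
Moving 3 semitones down from A#5 (the size of a minor third) reaches F##5.

F##5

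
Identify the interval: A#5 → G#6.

A to G spans seven letter names (A-B-C-D-E-F-G) — that makes it a seventh of some quality.
A major seventh would be 11 semitones, but A#5 to G#6 is 10 — one semitone narrower, making it a minor seventh.

minor seventh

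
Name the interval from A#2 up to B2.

minor second

A to B spans two letter names (A-B): a second.
A major second would be 2 semitones, but A#2 to B2 is 1 — one semitone narrower, making it a minor second.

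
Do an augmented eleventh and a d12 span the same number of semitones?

An augmented eleventh = 18 semitones = a diminished twelfth; enharmonically equal.

Yes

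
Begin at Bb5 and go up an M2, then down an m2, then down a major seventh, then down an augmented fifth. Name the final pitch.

Bb5 up a major second → C6 (2 semitones).
Down a minor second from C6: B5 (1 semitone down).
B5 down a major seventh → C5 (11 semitones).
An augmented fifth down from C5 is Fb4.

Fb4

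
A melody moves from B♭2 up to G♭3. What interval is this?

B to G spans six letter names (B-C-D-E-F-G) — that makes it a sixth of some quality.
Bb2 to Gb3 is 8 semitones, a half step short of the major sixth (9), so this is minor.

minor 6th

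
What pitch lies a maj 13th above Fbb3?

Six letters up from F (plus an octave) reaches D.
A major thirteenth is 21 semitones; 21 semitones up from Fbb3 gives Dbb5.

Dbb5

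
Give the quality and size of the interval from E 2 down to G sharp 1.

Descending from E2 to G#1 is the same interval as ascending G#1 to E2.
G to E spans six letter names (G-A-B-C-D-E), so the interval is some kind of sixth.
G#1 to E2 is 8 semitones, a half step short of the major sixth (9), so this is minor.

minor 6th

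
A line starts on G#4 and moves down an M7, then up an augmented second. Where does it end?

A major seventh down from G#4 is A3.
Up an augmented second from A3: B#3 (3 semitones up).

B#3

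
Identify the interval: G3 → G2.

P8

Descending from G3 to G2 is the same interval as ascending G2 to G3.
G to G is the same letter name, plus an octave — that makes it an octave of some quality.
Counting semitones, G2→G3 is 12, which is the perfect octave.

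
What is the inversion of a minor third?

The rule of nine gives the new number: 9 − 3 = 6, so a third becomes a sixth.
The quality also flips — minor becomes major — giving a major sixth.

major sixth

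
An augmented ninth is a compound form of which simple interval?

A2

Each octave removed subtracts seven from the number: 9 − 7 = 2.
That makes an augmented ninth a compound augmented second — an octave plus an augmented second.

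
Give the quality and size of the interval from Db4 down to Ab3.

Descending from Db4 to Ab3 is the same interval as ascending Ab3 to Db4.
A to D spans four letter names (A-B-C-D) — that makes it a fourth of some quality.
Counting semitones, Ab3→Db4 is 5, which is the perfect fourth.

perfect fourth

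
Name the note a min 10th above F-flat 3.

Counting three letter names plus an octave up from F lands on A.
A minor tenth spans 15 semitones, so from Fb3 the target pitch is Abb4.

A-double-flat 4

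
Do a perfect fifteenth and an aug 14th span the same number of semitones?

Both span 24 semitones: a perfect fifteenth and an augmented fourteenth are the same chromatic distance.

Yes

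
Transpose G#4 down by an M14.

A2

The fourteenth's letter: G down seven letter names plus an octave → A.
A major fourteenth is 23 semitones; 23 semitones down from G#4 gives A2.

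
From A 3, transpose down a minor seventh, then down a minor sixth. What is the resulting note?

A3 down a minor seventh → B2 (10 semitones).
Down a minor sixth from B2: D#2 (8 semitones down).

D sharp 2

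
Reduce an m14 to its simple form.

Subtracting seven from the interval number removes an octave: 14 − 7 = 7.
So a minor fourteenth is an octave plus a minor seventh. The quality is unchanged.

m7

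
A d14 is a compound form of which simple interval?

diminished seventh

Each octave removed subtracts seven from the number: 14 − 7 = 7.
That makes a diminished fourteenth a compound diminished seventh — an octave plus a diminished seventh.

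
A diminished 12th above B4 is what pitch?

Five letters up from B (plus an octave) reaches F.
A diminished twelfth spans 18 semitones, so from B4 the target pitch is F6.

F6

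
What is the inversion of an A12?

First reduce the compound augmented twelfth to its simple form, an augmented fifth.
Inverted interval numbers add to nine, so a fifth pairs with a fourth (5 + 4 = 9).
The quality also flips — augmented becomes diminished — giving a diminished fourth.

diminished fourth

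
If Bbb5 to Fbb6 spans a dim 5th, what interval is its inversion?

augmented fourth

Inverted interval numbers add to nine, so a fifth pairs with a fourth (5 + 4 = 9).
And diminished becomes augmented under inversion, so we get an augmented fourth.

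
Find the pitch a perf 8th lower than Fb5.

Fb4

For an octave the letter name doesn't change: still F, an octave down.
A perfect octave is 12 semitones; 12 semitones down from Fb5 gives Fb4.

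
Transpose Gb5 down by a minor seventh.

The seventh takes the letter from G down to A.
A minor seventh spans 10 semitones, so from Gb5 the target pitch is Ab4.

Ab4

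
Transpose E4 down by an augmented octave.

Eb3

An octave keeps the letter name E, an octave down from E.
Moving 13 semitones down from E4 (the size of an augmented octave) reaches Eb3.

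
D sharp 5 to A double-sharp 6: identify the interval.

D to A spans five letter names (D-E-F-G-A), plus an octave, so the interval is some kind of twelfth.
The perfect twelfth is 19 semitones; here we have 20, one semitone wider: augmented.
(Equivalently, a compound augmented fifth: an augmented fifth plus an octave.)

augmented twelfth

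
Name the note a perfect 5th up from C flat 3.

G flat 3

Counting five letter names up from C lands on G.
A perfect fifth spans 7 semitones, so from Cb3 the target pitch is Gb3.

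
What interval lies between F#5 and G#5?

major second

F to G spans two letter names (F-G), so the interval is some kind of second.
The major second spans 2 semitones, and F#5 to G#5 is exactly 2 semitones — so this is a major second.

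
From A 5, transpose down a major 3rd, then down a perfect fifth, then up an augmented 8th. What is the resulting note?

Down a major third from A5: F5 (4 semitones down).
A perfect fifth down from F5 is Bb4.
An augmented octave up from Bb4 is B5.

B 5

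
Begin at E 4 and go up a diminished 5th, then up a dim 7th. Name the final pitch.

A double-flat 5

Up a diminished fifth from E4: Bb4 (6 semitones up).
Up a diminished seventh from Bb4: Abb5 (9 semitones up).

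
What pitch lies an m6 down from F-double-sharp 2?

Counting six letter names down from F lands on A.
A minor sixth spans 8 semitones, so from F##2 the target pitch is A##1.

A-double-sharp 1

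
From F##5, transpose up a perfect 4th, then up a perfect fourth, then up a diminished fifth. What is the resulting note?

B6

F##5 up a perfect fourth → B#5 (5 semitones).
Up a perfect fourth from B#5: E#6 (5 semitones up).
A diminished fifth up from E#6 is B6.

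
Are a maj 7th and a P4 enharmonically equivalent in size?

No

A major seventh spans 11 semitones; a perfect fourth spans 5 semitones. They differ by 6.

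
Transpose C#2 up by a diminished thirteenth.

Ab3

Six letters up from C (plus an octave) reaches A.
Moving 19 semitones up from C#2 (the size of a diminished thirteenth) reaches Ab3.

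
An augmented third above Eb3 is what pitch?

G#3

Three letter names up from E: G.
An augmented third spans 5 semitones, so from Eb3 the target pitch is G#3.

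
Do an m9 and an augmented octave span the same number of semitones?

Both span 13 semitones: a minor ninth and an augmented octave are the same chromatic distance.

Yes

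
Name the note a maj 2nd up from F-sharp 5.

Counting two letter names up from F lands on G.
A major second is 2 semitones; 2 semitones up from F#5 gives G#5.

G-sharp 5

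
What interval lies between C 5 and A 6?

major 13th

C to A spans six letter names (C-D-E-F-G-A), plus an octave, so the interval is some kind of thirteenth.
C5 to A6 is 21 semitones, matching the major thirteenth exactly, so the quality is major.
(Equivalently, a compound major sixth: a major sixth plus an octave.)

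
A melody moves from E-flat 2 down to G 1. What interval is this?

minor 6th

Descending from Eb2 to G1 is the same interval as ascending G1 to Eb2.
G to E spans six letter names (G-A-B-C-D-E): a sixth.
G1 to Eb2 is 8 semitones, a half step short of the major sixth (9), so this is minor.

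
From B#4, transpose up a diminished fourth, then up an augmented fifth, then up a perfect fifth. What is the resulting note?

Up a diminished fourth from B#4: E5 (4 semitones up).
An augmented fifth up from E5 is B#5.
Up a perfect fifth from B#5: F##6 (7 semitones up).

F##6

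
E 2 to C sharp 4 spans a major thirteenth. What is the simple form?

major sixth

Subtracting seven from the interval number removes an octave: 13 − 7 = 6.
That makes a major thirteenth a compound major sixth — an octave plus a major sixth.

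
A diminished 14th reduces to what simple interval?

diminished 7th

Take out an octave (7 from the number): 14 − 7 = 7.
Quality carries through unchanged, so the simple form is a diminished seventh.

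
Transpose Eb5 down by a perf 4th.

Counting four letter names down from E lands on B.
Moving 5 semitones down from Eb5 (the size of a perfect fourth) reaches Bb4.

Bb4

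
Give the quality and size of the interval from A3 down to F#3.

minor 3rd

Descending from A3 to F#3 is the same interval as ascending F#3 to A3.
F to A spans three letter names (F-G-A): a third.
A major third would be 4 semitones, but F#3 to A3 is 3 — one semitone narrower, making it a minor third.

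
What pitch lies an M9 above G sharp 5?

A sharp 6

The ninth's letter: G up two letter names plus an octave → A.
A major ninth is 14 semitones; 14 semitones up from G#5 gives A#6.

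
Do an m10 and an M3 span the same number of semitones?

No

15 semitones (minor tenth) vs 4 semitones (major third): not equal.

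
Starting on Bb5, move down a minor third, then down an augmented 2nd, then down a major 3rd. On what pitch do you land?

Dbb5

Down a minor third from Bb5: G5 (3 semitones down).
An augmented second down from G5 is Fb5.
A major third down from Fb5 is Dbb5.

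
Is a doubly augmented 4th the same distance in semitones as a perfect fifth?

A doubly augmented fourth = 7 semitones = a perfect fifth; enharmonically equal.

Yes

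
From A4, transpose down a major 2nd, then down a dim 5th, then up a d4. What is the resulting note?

Down a major second from A4: G4 (2 semitones down).
Down a diminished fifth from G4: C#4 (6 semitones down).
C#4 up a diminished fourth → F4 (4 semitones).

F4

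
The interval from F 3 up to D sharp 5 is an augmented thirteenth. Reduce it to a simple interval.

augmented 6th

Take out an octave (7 from the number): 13 − 7 = 6.
That makes an augmented thirteenth a compound augmented sixth — an octave plus an augmented sixth.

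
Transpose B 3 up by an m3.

Counting three letter names up from B lands on D.
A minor third is 3 semitones; 3 semitones up from B3 gives D4.

D 4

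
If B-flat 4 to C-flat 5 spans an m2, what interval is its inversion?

M7

Inverted interval numbers add to nine, so a second pairs with a seventh (2 + 7 = 9).
And minor becomes major under inversion, so we get a major seventh.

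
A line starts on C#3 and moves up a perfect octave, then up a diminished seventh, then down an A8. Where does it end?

Bbb3

A perfect octave up from C#3 is C#4.
A diminished seventh up from C#4 is Bb4.
Bb4 down an augmented octave → Bbb3 (13 semitones).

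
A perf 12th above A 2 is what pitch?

The twelfth's letter: A up five letter names plus an octave → E.
A perfect twelfth spans 19 semitones, so from A2 the target pitch is E4.

E 4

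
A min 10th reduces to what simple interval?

minor 3rd

Each octave removed subtracts seven from the number: 10 − 7 = 3.
So a minor tenth is an octave plus a minor third. The quality is unchanged.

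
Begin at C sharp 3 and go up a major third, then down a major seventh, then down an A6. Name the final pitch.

A flat 1

Up a major third from C#3: E#3 (4 semitones up).
E#3 down a major seventh → F#2 (11 semitones).
F#2 down an augmented sixth → Ab1 (10 semitones).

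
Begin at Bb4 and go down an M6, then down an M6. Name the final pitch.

Fb3

Down a major sixth from Bb4: Db4 (9 semitones down).
Db4 down a major sixth → Fb3 (9 semitones).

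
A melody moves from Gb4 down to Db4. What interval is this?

Descending from Gb4 to Db4 is the same interval as ascending Db4 to Gb4.
D to G spans four letter names (D-E-F-G) — that makes it a fourth of some quality.
Counting semitones, Db4→Gb4 is 5, which is the perfect fourth.

perfect fourth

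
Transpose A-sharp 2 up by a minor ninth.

B 3

The ninth's letter: A up two letter names plus an octave → B.
A minor ninth is 13 semitones; 13 semitones up from A#2 gives B3.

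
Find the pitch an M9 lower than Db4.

Cb3

Counting two letter names plus an octave down from D lands on C.
A major ninth spans 14 semitones, so from Db4 the target pitch is Cb3.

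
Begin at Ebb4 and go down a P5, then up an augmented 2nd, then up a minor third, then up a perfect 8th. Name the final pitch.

Db5

Down a perfect fifth from Ebb4: Abb3 (7 semitones down).
An augmented second up from Abb3 is Bb3.
A minor third up from Bb3 is Db4.
A perfect octave up from Db4 is Db5.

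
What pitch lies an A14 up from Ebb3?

D5

Seven letters up from E (plus an octave) reaches D.
An augmented fourteenth spans 24 semitones, so from Ebb3 the target pitch is D5.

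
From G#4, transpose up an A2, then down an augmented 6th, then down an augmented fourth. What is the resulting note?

G3

G#4 up an augmented second → A##4 (3 semitones).
Down an augmented sixth from A##4: C#4 (10 semitones down).
Down an augmented fourth from C#4: G3 (6 semitones down).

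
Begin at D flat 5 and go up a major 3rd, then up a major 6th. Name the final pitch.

A major third up from Db5 is F5.
Up a major sixth from F5: D6 (9 semitones up).

D 6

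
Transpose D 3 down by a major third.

B-flat 2

Three letter names down from D: B.
A major third is 4 semitones; 4 semitones down from D3 gives Bb2.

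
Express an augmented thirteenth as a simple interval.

Take out an octave (7 from the number): 13 − 7 = 6.
Quality carries through unchanged, so the simple form is an augmented sixth.

A6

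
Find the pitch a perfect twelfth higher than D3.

A4

Five letters up from D (plus an octave) reaches A.
A perfect twelfth is 19 semitones; 19 semitones up from D3 gives A4.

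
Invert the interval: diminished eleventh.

First reduce the compound diminished eleventh to its simple form, a diminished fourth.
Interval numbers invert to sum to nine: 4 + 5 = 9, so a fourth inverts to a fifth.
And diminished becomes augmented under inversion, so we get an augmented fifth.

A5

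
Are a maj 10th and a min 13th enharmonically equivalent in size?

No

16 semitones (major tenth) vs 20 semitones (minor thirteenth): not equal.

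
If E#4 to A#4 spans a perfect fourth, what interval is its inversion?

perfect fifth

Interval numbers invert to sum to nine: 4 + 5 = 9, so a fourth inverts to a fifth.
The quality also flips — perfect stays perfect — giving a perfect fifth.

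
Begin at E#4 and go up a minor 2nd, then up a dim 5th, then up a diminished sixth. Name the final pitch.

Abb5

E#4 up a minor second → F#4 (1 semitone).
Up a diminished fifth from F#4: C5 (6 semitones up).
C5 up a diminished sixth → Abb5 (7 semitones).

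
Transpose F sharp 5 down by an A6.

A flat 4

Counting six letter names down from F lands on A.
Moving 10 semitones down from F#5 (the size of an augmented sixth) reaches Ab4.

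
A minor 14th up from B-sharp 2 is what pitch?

A-sharp 4

Counting seven letter names plus an octave up from B lands on A.
Moving 22 semitones up from B#2 (the size of a minor fourteenth) reaches A#4.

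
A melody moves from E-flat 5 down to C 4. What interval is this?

minor tenth

Descending from Eb5 to C4 is the same interval as ascending C4 to Eb5.
C to E spans three letter names (C-D-E), plus an octave — that makes it a tenth of some quality.
A major tenth would be 16 semitones, but C4 to Eb5 is 15 — one semitone narrower, making it a minor tenth.
(Equivalently, a compound minor third: a minor third plus an octave.)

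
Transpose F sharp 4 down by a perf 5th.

B 3

Counting five letter names down from F lands on B.
Moving 7 semitones down from F#4 (the size of a perfect fifth) reaches B3.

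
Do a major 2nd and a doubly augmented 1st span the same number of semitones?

A major second = 2 semitones = a doubly augmented unison; enharmonically equal.

Yes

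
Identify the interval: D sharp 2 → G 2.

diminished fourth

D to G spans four letter names (D-E-F-G) — that makes it a fourth of some quality.
The perfect fourth is 5 semitones; here we have 4, one semitone narrower: diminished.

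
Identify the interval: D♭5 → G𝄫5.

D to G spans four letter names (D-E-F-G) — that makes it a fourth of some quality.
The perfect fourth is 5 semitones; here we have 4, one semitone narrower: diminished.

diminished fourth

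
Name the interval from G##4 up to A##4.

G to A spans two letter names (G-A): a second.
G##4 to A##4 is 2 semitones, matching the major second exactly, so the quality is major.

major second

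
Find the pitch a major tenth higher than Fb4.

Ab5

Three letters up from F (plus an octave) reaches A.
Moving 16 semitones up from Fb4 (the size of a major tenth) reaches Ab5.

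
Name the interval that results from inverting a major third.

Inverted interval numbers add to nine, so a third pairs with a sixth (3 + 6 = 9).
And major becomes minor under inversion, so we get a minor sixth.

minor sixth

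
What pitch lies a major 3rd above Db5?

Three letter names up from D: F.
A major third is 4 semitones; 4 semitones up from Db5 gives F5.

F5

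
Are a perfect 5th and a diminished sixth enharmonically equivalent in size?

A perfect fifth spans 7 semitones, and a diminished sixth also spans 7 semitones — they're enharmonic.

Yes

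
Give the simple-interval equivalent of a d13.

Take out an octave (7 from the number): 13 − 7 = 6.
That makes a diminished thirteenth a compound diminished sixth — an octave plus a diminished sixth.

diminished sixth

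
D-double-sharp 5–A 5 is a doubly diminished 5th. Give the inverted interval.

Inverted interval numbers add to nine, so a fifth pairs with a fourth (5 + 4 = 9).
The quality also flips — doubly diminished becomes doubly augmented — giving a doubly augmented fourth.

AA4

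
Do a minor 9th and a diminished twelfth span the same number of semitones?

No

A minor ninth is 13 semitones but a diminished twelfth is 18 semitones — different sizes.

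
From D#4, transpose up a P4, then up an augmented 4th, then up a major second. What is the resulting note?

D#4 up a perfect fourth → G#4 (5 semitones).
Up an augmented fourth from G#4: C##5 (6 semitones up).
C##5 up a major second → D##5 (2 semitones).

D##5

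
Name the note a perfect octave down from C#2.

C#1

For an octave the letter name doesn't change: still C, an octave down.
Moving 12 semitones down from C#2 (the size of a perfect octave) reaches C#1.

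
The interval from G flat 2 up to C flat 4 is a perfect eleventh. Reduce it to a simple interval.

Take out an octave (7 from the number): 11 − 7 = 4.
So a perfect eleventh is an octave plus a perfect fourth. The quality is unchanged.

perfect 4th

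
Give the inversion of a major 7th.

The rule of nine gives the new number: 9 − 7 = 2, so a seventh becomes a second.
And major becomes minor under inversion, so we get a minor second.

minor 2nd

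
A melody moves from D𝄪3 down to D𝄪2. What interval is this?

perfect 8th

Descending from D##3 to D##2 is the same interval as ascending D##2 to D##3.
D to D is the same letter name, plus an octave — that makes it an octave of some quality.
The perfect octave spans 12 semitones, and D##2 to D##3 is exactly 12 semitones — so this is a perfect octave.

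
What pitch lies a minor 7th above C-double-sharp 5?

B-sharp 5

Seven letter names up from C: B.
A minor seventh is 10 semitones; 10 semitones up from C##5 gives B#5.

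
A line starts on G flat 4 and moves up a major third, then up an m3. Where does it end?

D flat 5

Gb4 up a major third → Bb4 (4 semitones).
A minor third up from Bb4 is Db5.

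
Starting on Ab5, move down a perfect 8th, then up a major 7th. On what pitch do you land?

G5

A perfect octave down from Ab5 is Ab4.
A major seventh up from Ab4 is G5.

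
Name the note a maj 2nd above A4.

Counting two letter names up from A lands on B.
A major second is 2 semitones; 2 semitones up from A4 gives B4.

B4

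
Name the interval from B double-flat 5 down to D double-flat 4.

M13

Descending from Bbb5 to Dbb4 is the same interval as ascending Dbb4 to Bbb5.
D to B spans six letter names (D-E-F-G-A-B), plus an octave, so the interval is some kind of thirteenth.
Dbb4 to Bbb5 is 21 semitones, matching the major thirteenth exactly, so the quality is major.
(Equivalently, a compound major sixth: a major sixth plus an octave.)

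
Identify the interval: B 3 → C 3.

M7

Descending from B3 to C3 is the same interval as ascending C3 to B3.
C to B spans seven letter names (C-D-E-F-G-A-B): a seventh.
Counting semitones, C3→B3 is 11, which is the major seventh.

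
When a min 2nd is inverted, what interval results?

Interval numbers invert to sum to nine: 2 + 7 = 9, so a second inverts to a seventh.
And minor becomes major under inversion, so we get a major seventh.

major 7th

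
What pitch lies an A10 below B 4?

Three letters down from B (plus an octave) reaches G.
An augmented tenth spans 17 semitones, so from B4 the target pitch is Gb3.

G flat 3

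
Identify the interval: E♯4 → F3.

Descending from E#4 to F3 is the same interval as ascending F3 to E#4.
F to E spans seven letter names (F-G-A-B-C-D-E) — that makes it a seventh of some quality.
The major seventh is 11 semitones; here we have 12, one semitone wider: augmented.

augmented seventh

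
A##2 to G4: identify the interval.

dd14

A to G spans seven letter names (A-B-C-D-E-F-G), plus an octave: a fourteenth.
A##2 to G4 spans 20 semitones — three semitones narrower than the major fourteenth (23) — giving a doubly diminished fourteenth.
(Equivalently, a compound doubly diminished seventh: a doubly diminished seventh plus an octave.)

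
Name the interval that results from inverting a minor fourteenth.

First reduce the compound minor fourteenth to its simple form, a minor seventh.
Interval numbers invert to sum to nine: 7 + 2 = 9, so a seventh inverts to a second.
Quality inverts too: minor becomes major. That makes the inversion a major second.

major 2nd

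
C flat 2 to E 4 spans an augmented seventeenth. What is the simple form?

augmented 3rd

Take out 2 octaves (14 from the number): 17 − 14 = 3.
That makes an augmented seventeenth a compound augmented third — 2 octaves plus an augmented third.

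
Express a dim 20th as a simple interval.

Take out 2 octaves (14 from the number): 20 − 14 = 6.
That makes a diminished twentieth a compound diminished sixth — 2 octaves plus a diminished sixth.

diminished 6th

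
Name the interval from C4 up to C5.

P8

C to C is the same letter name, plus an octave — that makes it an octave of some quality.
The perfect octave spans 12 semitones, and C4 to C5 is exactly 12 semitones — so this is a perfect octave.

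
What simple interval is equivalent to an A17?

A3

Take out 2 octaves (14 from the number): 17 − 14 = 3.
Quality carries through unchanged, so the simple form is an augmented third.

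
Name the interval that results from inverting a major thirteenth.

m3

First reduce the compound major thirteenth to its simple form, a major sixth.
Interval numbers invert to sum to nine: 6 + 3 = 9, so a sixth inverts to a third.
The quality also flips — major becomes minor — giving a minor third.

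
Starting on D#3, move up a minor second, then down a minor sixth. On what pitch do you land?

G#2

D#3 up a minor second → E3 (1 semitone).
Down a minor sixth from E3: G#2 (8 semitones down).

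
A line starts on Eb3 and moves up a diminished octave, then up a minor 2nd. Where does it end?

Fbb4

Eb3 up a diminished octave → Ebb4 (11 semitones).
Up a minor second from Ebb4: Fbb4 (1 semitone up).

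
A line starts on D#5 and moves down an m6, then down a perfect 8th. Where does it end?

F##3

A minor sixth down from D#5 is F##4.
F##4 down a perfect octave → F##3 (12 semitones).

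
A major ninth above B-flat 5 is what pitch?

Two letters up from B (plus an octave) reaches C.
A major ninth is 14 semitones; 14 semitones up from Bb5 gives C7.

C 7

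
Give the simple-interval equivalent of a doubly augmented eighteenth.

doubly augmented 4th

Subtracting seven from the interval number removes an octave: 18 − 14 = 4.
That makes a doubly augmented eighteenth a compound doubly augmented fourth — 2 octaves plus a doubly augmented fourth.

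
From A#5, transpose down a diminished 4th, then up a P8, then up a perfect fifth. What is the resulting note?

B##6

A diminished fourth down from A#5 is E##5.
A perfect octave up from E##5 is E##6.
Up a perfect fifth from E##6: B##6 (7 semitones up).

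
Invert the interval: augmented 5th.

Inverted interval numbers add to nine, so a fifth pairs with a fourth (5 + 4 = 9).
Quality inverts too: augmented becomes diminished. That makes the inversion a diminished fourth.

diminished 4th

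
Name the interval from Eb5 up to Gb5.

minor third

E to G spans three letter names (E-F-G) — that makes it a third of some quality.
At 3 semitones, Eb5→Gb5 falls one short of a major third: minor.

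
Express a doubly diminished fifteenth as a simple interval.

doubly diminished 8th

Subtracting seven from the interval number removes an octave: 15 − 7 = 8.
So a doubly diminished fifteenth is an octave plus a doubly diminished octave. The quality is unchanged.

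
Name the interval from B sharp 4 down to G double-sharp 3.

m10

Descending from B#4 to G##3 is the same interval as ascending G##3 to B#4.
G to B spans three letter names (G-A-B), plus an octave: a tenth.
At 15 semitones, G##3→B#4 falls one short of a major tenth: minor.
(Equivalently, a compound minor third: a minor third plus an octave.)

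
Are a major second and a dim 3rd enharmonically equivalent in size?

Both span 2 semitones: a major second and a diminished third are the same chromatic distance.

Yes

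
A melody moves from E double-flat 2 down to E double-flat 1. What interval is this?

Descending from Ebb2 to Ebb1 is the same interval as ascending Ebb1 to Ebb2.
E to E is the same letter name, plus an octave, so the interval is some kind of octave.
Counting semitones, Ebb1→Ebb2 is 12, which is the perfect octave.

perfect octave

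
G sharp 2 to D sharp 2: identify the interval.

Descending from G#2 to D#2 is the same interval as ascending D#2 to G#2.
D to G spans four letter names (D-E-F-G), so the interval is some kind of fourth.
The perfect fourth spans 5 semitones, and D#2 to G#2 is exactly 5 semitones — so this is a perfect fourth.

perfect fourth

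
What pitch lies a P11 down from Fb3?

The eleventh's letter: F down four letter names plus an octave → C.
A perfect eleventh is 17 semitones; 17 semitones down from Fb3 gives Cb2.

Cb2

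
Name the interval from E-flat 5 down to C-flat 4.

M10

Descending from Eb5 to Cb4 is the same interval as ascending Cb4 to Eb5.
C to E spans three letter names (C-D-E), plus an octave — that makes it a tenth of some quality.
The major tenth spans 16 semitones, and Cb4 to Eb5 is exactly 16 semitones — so this is a major tenth.
(Equivalently, a compound major third: a major third plus an octave.)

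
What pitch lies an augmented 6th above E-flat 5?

C-sharp 6

Counting six letter names up from E lands on C.
An augmented sixth spans 10 semitones, so from Eb5 the target pitch is C#6.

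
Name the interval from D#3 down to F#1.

Descending from D#3 to F#1 is the same interval as ascending F#1 to D#3.
F to D spans six letter names (F-G-A-B-C-D), plus an octave, so the interval is some kind of thirteenth.
F#1 to D#3 is 21 semitones, matching the major thirteenth exactly, so the quality is major.
(Equivalently, a compound major sixth: a major sixth plus an octave.)

major thirteenth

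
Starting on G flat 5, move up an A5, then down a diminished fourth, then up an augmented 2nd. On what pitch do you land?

B double-sharp 5

An augmented fifth up from Gb5 is D6.
Down a diminished fourth from D6: A#5 (4 semitones down).
A#5 up an augmented second → B##5 (3 semitones).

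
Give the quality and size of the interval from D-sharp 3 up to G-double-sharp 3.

augmented fourth

D to G spans four letter names (D-E-F-G): a fourth.
D#3 to G##3 spans 6 semitones — one semitone wider than the perfect fourth (5) — giving an augmented fourth.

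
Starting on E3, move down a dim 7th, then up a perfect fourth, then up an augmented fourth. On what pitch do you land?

E##3

Down a diminished seventh from E3: F##2 (9 semitones down).
A perfect fourth up from F##2 is B#2.
Up an augmented fourth from B#2: E##3 (6 semitones up).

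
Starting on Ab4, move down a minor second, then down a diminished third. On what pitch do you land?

Down a minor second from Ab4: G4 (1 semitone down).
G4 down a diminished third → E#4 (2 semitones).

E#4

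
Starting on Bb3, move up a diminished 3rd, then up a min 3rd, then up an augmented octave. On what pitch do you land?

A diminished third up from Bb3 is Dbb4.
A minor third up from Dbb4 is Fbb4.
An augmented octave up from Fbb4 is Fb5.

Fb5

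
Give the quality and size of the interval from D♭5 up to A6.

D to A spans five letter names (D-E-F-G-A), plus an octave: a twelfth.
Db5 to A6 spans 20 semitones — one semitone wider than the perfect twelfth (19) — giving an augmented twelfth.
(Equivalently, a compound augmented fifth: an augmented fifth plus an octave.)

augmented 12th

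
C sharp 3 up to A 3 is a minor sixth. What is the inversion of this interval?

M3

Interval numbers invert to sum to nine: 6 + 3 = 9, so a sixth inverts to a third.
Quality inverts too: minor becomes major. That makes the inversion a major third.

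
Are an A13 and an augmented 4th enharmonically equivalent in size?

An augmented thirteenth spans 22 semitones; an augmented fourth spans 6 semitones. They differ by 16.

No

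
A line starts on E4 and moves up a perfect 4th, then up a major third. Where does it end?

C#5

Up a perfect fourth from E4: A4 (5 semitones up).
A4 up a major third → C#5 (4 semitones).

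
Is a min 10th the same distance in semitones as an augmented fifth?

A minor tenth spans 15 semitones; an augmented fifth spans 8 semitones. They differ by 7.

No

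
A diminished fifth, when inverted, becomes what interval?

augmented 4th

The rule of nine gives the new number: 9 − 5 = 4, so a fifth becomes a fourth.
Quality inverts too: diminished becomes augmented. That makes the inversion an augmented fourth.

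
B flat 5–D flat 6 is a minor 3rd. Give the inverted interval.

major sixth

Interval numbers invert to sum to nine: 3 + 6 = 9, so a third inverts to a sixth.
Quality inverts too: minor becomes major. That makes the inversion a major sixth.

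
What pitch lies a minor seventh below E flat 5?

F 4

Counting seven letter names down from E lands on F.
A minor seventh is 10 semitones; 10 semitones down from Eb5 gives F4.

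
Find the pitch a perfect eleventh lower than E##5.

The eleventh's letter: E down four letter names plus an octave → B.
A perfect eleventh is 17 semitones; 17 semitones down from E##5 gives B##3.

B##3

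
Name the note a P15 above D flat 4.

For a fifteenth the letter name doesn't change: still D, two octaves up.
A perfect fifteenth is 24 semitones; 24 semitones up from Db4 gives Db6.

D flat 6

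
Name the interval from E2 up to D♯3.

E to D spans seven letter names (E-F-G-A-B-C-D), so the interval is some kind of seventh.
E2 to D#3 is 11 semitones, matching the major seventh exactly, so the quality is major.

major 7th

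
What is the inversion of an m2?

M7

The rule of nine gives the new number: 9 − 2 = 7, so a second becomes a seventh.
The quality also flips — minor becomes major — giving a major seventh.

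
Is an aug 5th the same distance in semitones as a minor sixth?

Yes

An augmented fifth spans 8 semitones, and a minor sixth also spans 8 semitones — they're enharmonic.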